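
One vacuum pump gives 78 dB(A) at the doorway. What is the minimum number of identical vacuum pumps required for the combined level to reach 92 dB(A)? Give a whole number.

26

The shortfall is 92 − 78 = 14.0 dB, and N units add 10·log₁₀ N, so need 10·log₁₀ N ≥ 14.0.
N ≥ 10^(14.0/10) = 25.119, so N = 26.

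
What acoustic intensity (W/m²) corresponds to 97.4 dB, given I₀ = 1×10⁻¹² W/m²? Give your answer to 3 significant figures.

0.00550 W/m²

I = I₀·10^(L/10) = 10⁻¹² × 10^(97.4/10) = 10^(-2.260).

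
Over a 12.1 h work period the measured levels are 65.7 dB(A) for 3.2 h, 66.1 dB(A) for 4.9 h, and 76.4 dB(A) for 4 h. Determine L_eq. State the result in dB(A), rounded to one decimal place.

The energy average is taken in the linear domain: L_eq = 10·log₁₀[(Σ tᵢ·10^(Lᵢ/10))/T], T = 12.1 h.
Σ tᵢ·10^(Lᵢ/10) = 3.2·10^(65.7/10) + 4.9·10^(66.1/10) + 4·10^(76.4/10) = 2.065e+08.
L_eq = 10·log₁₀(2.065e+08/12.1) = 72.32 dB(A).

72.3 dB(A)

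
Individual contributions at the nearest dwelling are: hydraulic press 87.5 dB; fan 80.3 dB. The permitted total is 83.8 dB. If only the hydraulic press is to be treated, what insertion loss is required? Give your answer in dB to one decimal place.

6.3 dB

Everything except the hydraulic press sums to 10^(80.3/10) = 1.072e+08 in linear terms, 80.30 dB.
To meet 83.8 dB overall, the treated hydraulic press may contribute at most 10^(83.8/10) − 1.072e+08 = 1.327e+08, i.e. 81.23 dB.
So the hydraulic press must be reduced from 87.5 to 81.23 dB: IL = 6.27 dB.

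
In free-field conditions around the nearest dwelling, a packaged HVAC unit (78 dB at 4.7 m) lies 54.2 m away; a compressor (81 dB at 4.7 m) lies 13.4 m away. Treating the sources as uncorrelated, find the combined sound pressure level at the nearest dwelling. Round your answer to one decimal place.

First find each source's level at the receiver (point-source: −20·log₁₀(r/r_ref)), then combine on an intensity basis.
packaged HVAC unit: 78 − 20·log₁₀(54.2/4.7) = 78 − 21.24 = 56.76 dB.
compressor: 81 − 20·log₁₀(13.4/4.7) = 81 − 9.10 = 71.90 dB.
Σ 10^(L/10) = 1.596e+07 → L_total = 10·log₁₀(1.596e+07) = 72.03 dB.

72.0 dB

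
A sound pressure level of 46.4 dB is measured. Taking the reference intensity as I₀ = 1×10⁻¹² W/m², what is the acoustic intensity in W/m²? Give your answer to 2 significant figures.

L = 10·log₁₀(I/I₀) ⇒ I = I₀·10^(L/10) = 10⁻¹² × 10^4.64.

4.4e-08 W/m²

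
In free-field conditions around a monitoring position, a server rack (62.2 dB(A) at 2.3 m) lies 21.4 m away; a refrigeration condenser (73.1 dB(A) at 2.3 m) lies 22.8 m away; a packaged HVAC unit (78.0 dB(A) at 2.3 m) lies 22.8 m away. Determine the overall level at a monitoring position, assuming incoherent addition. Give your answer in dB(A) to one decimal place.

Propagate each source to the receiver with L = L_ref − 20·log₁₀(r/r_ref), then add intensities.
server rack: 62.2 − 20·log₁₀(21.4/2.3) = 62.2 − 19.37 = 42.83 dB(A).
refrigeration condenser: 73.1 − 20·log₁₀(22.8/2.3) = 73.1 − 19.92 = 53.18 dB(A).
packaged HVAC unit: 78.0 − 20·log₁₀(22.8/2.3) = 78.0 − 19.92 = 58.08 dB(A).
Σ 10^(L/10) = 8.690e+05 → L_total = 10·log₁₀(8.690e+05) = 59.39 dB(A).

59.4 dB(A)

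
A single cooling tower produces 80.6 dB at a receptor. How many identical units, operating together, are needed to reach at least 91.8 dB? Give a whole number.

14

Need L₁ + 10·log₁₀ N ≥ 91.8, i.e. log₁₀ N ≥ 1.12.
N ≥ 10^(11.2/10) = 13.183, so N = 14.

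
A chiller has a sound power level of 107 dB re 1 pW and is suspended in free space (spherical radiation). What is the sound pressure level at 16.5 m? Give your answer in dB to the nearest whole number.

72 dB

Free-field spherical radiation: L_p = L_w − 10·log₁₀(4π·r²), r = 16.5 m.
4π·r² = 3421 m², 10·log₁₀ of that is 35.342 dB.
L_p = 107 − 35.342 = 71.66 dB.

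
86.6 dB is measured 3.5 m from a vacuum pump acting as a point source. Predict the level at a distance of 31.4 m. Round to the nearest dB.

Point-source attenuation: ΔL = 20·log₁₀(r₂/r₁) = 20·log₁₀(31.4/3.5) = 19.057 dB.
L₂ = 86.6 − 20·log₁₀(31.4/3.5) = 86.6 − 19.057 = 67.54 dB.

68 dB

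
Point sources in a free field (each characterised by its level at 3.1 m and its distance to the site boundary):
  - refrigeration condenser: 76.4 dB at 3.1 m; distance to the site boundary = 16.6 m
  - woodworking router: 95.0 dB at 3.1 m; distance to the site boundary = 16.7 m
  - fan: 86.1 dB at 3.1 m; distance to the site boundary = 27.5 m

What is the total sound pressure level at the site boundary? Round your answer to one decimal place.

80.6 dB

First find each source's level at the receiver (point-source: −20·log₁₀(r/r_ref)), then combine on an intensity basis.
refrigeration condenser: 76.4 − 20·log₁₀(16.6/3.1) = 76.4 − 14.57 = 61.83 dB.
woodworking router: 95.0 − 20·log₁₀(16.7/3.1) = 95.0 − 14.63 = 80.37 dB.
fan: 86.1 − 20·log₁₀(27.5/3.1) = 86.1 − 18.96 = 67.14 dB.
Σ 10^(L/10) = 1.157e+08 → L_total = 10·log₁₀(1.157e+08) = 80.63 dB.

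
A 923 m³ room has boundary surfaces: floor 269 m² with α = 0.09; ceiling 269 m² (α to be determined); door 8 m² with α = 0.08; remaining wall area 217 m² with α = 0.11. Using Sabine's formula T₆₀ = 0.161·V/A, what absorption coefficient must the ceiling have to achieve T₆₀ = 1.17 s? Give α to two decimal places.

Required total absorption A = 0.161·923/1.17 = 127.01 m².
Absorption from the other surfaces = 269·0.09 + 8·0.08 + 217·0.11 = 48.72 m², so the ceiling must supply 78.29 m² over 269 m².
α = 78.29/269 = 0.291.

0.29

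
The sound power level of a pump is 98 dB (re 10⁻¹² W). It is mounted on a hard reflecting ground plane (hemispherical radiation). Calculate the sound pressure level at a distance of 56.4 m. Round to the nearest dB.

55 dB

L_p = L_w − 10·log₁₀(2π·r²) with r = 56.4 m.
2π·r² = 1.999e+04 m², 10·log₁₀ of that is 43.007 dB.
L_p = 98 − 43.007 = 54.99 dB.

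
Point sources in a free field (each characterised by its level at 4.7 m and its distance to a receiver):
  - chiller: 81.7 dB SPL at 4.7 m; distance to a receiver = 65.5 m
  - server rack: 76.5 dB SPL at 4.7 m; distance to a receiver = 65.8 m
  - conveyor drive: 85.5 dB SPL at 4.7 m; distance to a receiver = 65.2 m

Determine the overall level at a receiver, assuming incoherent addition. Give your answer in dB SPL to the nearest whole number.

Propagate each source to the receiver with L = L_ref − 20·log₁₀(r/r_ref), then add intensities.
chiller: 81.7 − 20·log₁₀(65.5/4.7) = 81.7 − 22.88 = 58.82 dB SPL.
server rack: 76.5 − 20·log₁₀(65.8/4.7) = 76.5 − 22.92 = 53.58 dB SPL.
conveyor drive: 85.5 − 20·log₁₀(65.2/4.7) = 85.5 − 22.84 = 62.66 dB SPL.
Σ 10^(L/10) = 2.833e+06 → L_total = 10·log₁₀(2.833e+06) = 64.52 dB SPL.

65 dB SPL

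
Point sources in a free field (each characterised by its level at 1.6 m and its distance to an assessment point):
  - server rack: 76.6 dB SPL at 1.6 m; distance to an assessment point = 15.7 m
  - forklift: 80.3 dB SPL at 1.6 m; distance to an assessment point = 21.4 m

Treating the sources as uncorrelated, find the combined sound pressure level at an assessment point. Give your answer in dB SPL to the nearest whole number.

60 dB SPL

Propagate each source to the receiver with L = L_ref − 20·log₁₀(r/r_ref), then add intensities.
server rack: 76.6 − 20·log₁₀(15.7/1.6) = 76.6 − 19.84 = 56.76 dB SPL.
forklift: 80.3 − 20·log₁₀(21.4/1.6) = 80.3 − 22.53 = 57.77 dB SPL.
Σ 10^(L/10) = 1.074e+06 → L_total = 10·log₁₀(1.074e+06) = 60.31 dB SPL.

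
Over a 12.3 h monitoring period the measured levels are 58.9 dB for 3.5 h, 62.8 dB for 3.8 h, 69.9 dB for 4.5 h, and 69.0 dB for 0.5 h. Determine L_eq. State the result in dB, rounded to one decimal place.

The energy average is taken in the linear domain: L_eq = 10·log₁₀[(Σ tᵢ·10^(Lᵢ/10))/T], T = 12.3 h.
Σ tᵢ·10^(Lᵢ/10) = 3.5·10^(58.9/10) + 3.8·10^(62.8/10) + 4.5·10^(69.9/10) + 0.5·10^(69.0/10) = 5.790e+07.
L_eq = 10·log₁₀(5.790e+07/12.3) = 66.73 dB.

66.7 dB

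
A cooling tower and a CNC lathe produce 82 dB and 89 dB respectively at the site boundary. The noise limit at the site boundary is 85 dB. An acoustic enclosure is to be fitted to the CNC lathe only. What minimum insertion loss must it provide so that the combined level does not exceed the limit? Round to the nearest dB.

7 dB

The untreated sources together contribute 10^(82/10) = 1.585e+08, i.e. 82.00 dB.
To meet 85 dB overall, the treated CNC lathe may contribute at most 10^(85/10) − 1.585e+08 = 1.577e+08, i.e. 81.98 dB.
So the CNC lathe must be reduced from 89 to 81.98 dB: IL = 7.02 dB.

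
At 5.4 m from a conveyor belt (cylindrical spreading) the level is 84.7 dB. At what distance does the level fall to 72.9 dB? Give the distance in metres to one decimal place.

The 11.8 dB drop corresponds to a distance ratio of 10^(11.8/10) for a line source.
r₂ = 5.4·10^((84.7−72.9)/10) = 5.4·10^(11.8/10) = 81.73 m.

81.7 m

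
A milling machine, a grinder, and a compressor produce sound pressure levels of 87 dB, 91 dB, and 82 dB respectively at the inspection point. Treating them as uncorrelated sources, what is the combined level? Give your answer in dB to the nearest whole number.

93 dB

Incoherent sources combine by intensity addition: L_total = 10·log₁₀(Σ 10^(L_i/10)).
Σ 10^(L/10) = 10^(87/10) + 10^(91/10) + 10^(82/10) = 1.919e+09.
L_total = 10·log₁₀(1.919e+09) = 92.83 dB.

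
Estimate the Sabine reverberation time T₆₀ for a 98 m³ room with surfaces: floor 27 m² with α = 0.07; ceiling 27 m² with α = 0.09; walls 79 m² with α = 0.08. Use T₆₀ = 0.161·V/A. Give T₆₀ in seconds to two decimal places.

Total absorption A = 27·0.07 + 27·0.09 + 79·0.08 = 10.64 m² sabins.
T₆₀ = 0.161·V/A = 0.161·98/10.64 = 1.483 s.

1.48 s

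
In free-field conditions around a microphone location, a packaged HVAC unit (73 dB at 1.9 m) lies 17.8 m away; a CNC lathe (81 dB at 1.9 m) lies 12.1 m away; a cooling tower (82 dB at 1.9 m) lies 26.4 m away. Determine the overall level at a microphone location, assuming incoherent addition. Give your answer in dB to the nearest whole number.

Apply inverse-square spreading to bring every level to the receiver, then sum 10^(L/10).
packaged HVAC unit: 73 − 20·log₁₀(17.8/1.9) = 73 − 19.43 = 53.57 dB.
CNC lathe: 81 − 20·log₁₀(12.1/1.9) = 81 − 16.08 = 64.92 dB.
cooling tower: 82 − 20·log₁₀(26.4/1.9) = 82 − 22.86 = 59.14 dB.
Σ 10^(L/10) = 4.152e+06 → L_total = 10·log₁₀(4.152e+06) = 66.18 dB.

66 dB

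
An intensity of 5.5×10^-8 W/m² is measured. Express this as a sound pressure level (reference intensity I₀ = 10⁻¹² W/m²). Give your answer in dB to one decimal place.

I/I₀ = 5.5×10^-8/10⁻¹² = 5.5×10^4, and L = 10·log₁₀(I/I₀).
L = 10·(0.7404 + 4) = 47.40 dB.

47.4 dB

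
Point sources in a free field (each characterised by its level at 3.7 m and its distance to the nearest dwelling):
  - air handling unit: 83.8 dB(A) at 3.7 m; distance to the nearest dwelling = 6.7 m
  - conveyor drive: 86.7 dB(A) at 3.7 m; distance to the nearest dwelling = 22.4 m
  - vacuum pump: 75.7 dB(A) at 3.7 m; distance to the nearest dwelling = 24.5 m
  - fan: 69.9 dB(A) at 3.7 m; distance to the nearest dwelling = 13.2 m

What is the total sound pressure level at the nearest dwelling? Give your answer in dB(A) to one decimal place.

79.4 dB(A)

First find each source's level at the receiver (point-source: −20·log₁₀(r/r_ref)), then combine on an intensity basis.
air handling unit: 83.8 − 20·log₁₀(6.7/3.7) = 83.8 − 5.16 = 78.64 dB(A).
conveyor drive: 86.7 − 20·log₁₀(22.4/3.7) = 86.7 − 15.64 = 71.06 dB(A).
vacuum pump: 75.7 − 20·log₁₀(24.5/3.7) = 75.7 − 16.42 = 59.28 dB(A).
fan: 69.9 − 20·log₁₀(13.2/3.7) = 69.9 − 11.05 = 58.85 dB(A).
Σ 10^(L/10) = 8.753e+07 → L_total = 10·log₁₀(8.753e+07) = 79.42 dB(A).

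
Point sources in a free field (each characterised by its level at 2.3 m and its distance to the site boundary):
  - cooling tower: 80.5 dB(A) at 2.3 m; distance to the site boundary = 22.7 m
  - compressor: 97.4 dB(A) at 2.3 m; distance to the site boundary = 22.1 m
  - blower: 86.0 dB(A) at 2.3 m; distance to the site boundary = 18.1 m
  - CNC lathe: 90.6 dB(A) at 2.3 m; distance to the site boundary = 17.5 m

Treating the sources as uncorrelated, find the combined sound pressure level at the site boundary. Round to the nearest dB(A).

Apply inverse-square spreading to bring every level to the receiver, then sum 10^(L/10).
cooling tower: 80.5 − 20·log₁₀(22.7/2.3) = 80.5 − 19.89 = 60.61 dB(A).
compressor: 97.4 − 20·log₁₀(22.1/2.3) = 97.4 − 19.65 = 77.75 dB(A).
blower: 86.0 − 20·log₁₀(18.1/2.3) = 86.0 − 17.92 = 68.08 dB(A).
CNC lathe: 90.6 − 20·log₁₀(17.5/2.3) = 90.6 − 17.63 = 72.97 dB(A).
Σ 10^(L/10) = 8.693e+07 → L_total = 10·log₁₀(8.693e+07) = 79.39 dB(A).

79 dB(A)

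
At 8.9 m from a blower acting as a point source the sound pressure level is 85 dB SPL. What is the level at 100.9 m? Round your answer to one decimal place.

63.9 dB SPL

Point-source attenuation: ΔL = 20·log₁₀(r₂/r₁) = 20·log₁₀(100.9/8.9) = 21.090 dB.
L₂ = 85 − 20·log₁₀(100.9/8.9) = 85 − 21.090 = 63.91 dB SPL.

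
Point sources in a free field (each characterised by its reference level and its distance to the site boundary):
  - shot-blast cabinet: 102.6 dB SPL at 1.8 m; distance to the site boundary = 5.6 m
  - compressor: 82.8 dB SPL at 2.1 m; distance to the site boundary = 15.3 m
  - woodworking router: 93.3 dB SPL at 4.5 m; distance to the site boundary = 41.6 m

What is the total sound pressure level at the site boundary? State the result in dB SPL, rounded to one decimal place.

92.8 dB SPL

Apply inverse-square spreading to bring every level to the receiver, then sum 10^(L/10).
shot-blast cabinet: 102.6 − 20·log₁₀(5.6/1.8) = 102.6 − 9.86 = 92.74 dB SPL.
compressor: 82.8 − 20·log₁₀(15.3/2.1) = 82.8 − 17.25 = 65.55 dB SPL.
woodworking router: 93.3 − 20·log₁₀(41.6/4.5) = 93.3 − 19.32 = 73.98 dB SPL.
Σ 10^(L/10) = 1.909e+09 → L_total = 10·log₁₀(1.909e+09) = 92.81 dB SPL.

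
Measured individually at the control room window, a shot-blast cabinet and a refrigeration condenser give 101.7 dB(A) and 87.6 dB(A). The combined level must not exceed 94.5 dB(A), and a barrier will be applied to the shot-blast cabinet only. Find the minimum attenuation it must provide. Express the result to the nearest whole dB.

Fixed contribution from the other source: Σ 10^(L/10) = 10^(87.6/10) = 5.754e+08 (87.60 dB(A)).
To meet 94.5 dB(A) overall, the treated shot-blast cabinet may contribute at most 10^(94.5/10) − 5.754e+08 = 2.243e+09, i.e. 93.51 dB(A).
So the shot-blast cabinet must be reduced from 101.7 to 93.51 dB(A): IL = 8.19 dB.

8 dB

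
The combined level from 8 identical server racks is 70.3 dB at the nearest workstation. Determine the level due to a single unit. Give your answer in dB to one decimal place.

61.3 dB

8 equal contributions raise the level by 10·log₁₀ 8 = 9.031 dB, so each unit alone gives 70.3 − 9.031.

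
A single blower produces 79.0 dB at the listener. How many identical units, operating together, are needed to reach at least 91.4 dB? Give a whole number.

18

Need L₁ + 10·log₁₀ N ≥ 91.4, i.e. log₁₀ N ≥ 1.24.
N ≥ 10^(12.4/10) = 17.378, so N = 18.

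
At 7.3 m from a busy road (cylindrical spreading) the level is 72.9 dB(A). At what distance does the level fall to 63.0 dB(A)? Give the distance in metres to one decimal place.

Line-source spreading drops the level by 10·log₁₀(r₂/r₁); inverting, r₂/r₁ = 10^(ΔL/10).
r₂ = 7.3·10^((72.9−63.0)/10) = 7.3·10^(9.9/10) = 71.34 m.

71.3 m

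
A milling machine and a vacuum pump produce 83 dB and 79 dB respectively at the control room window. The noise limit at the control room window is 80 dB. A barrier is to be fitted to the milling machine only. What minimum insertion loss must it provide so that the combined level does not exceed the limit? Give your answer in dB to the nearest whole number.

10 dB

Everything except the milling machine sums to 10^(79/10) = 7.943e+07 in linear terms, 79.00 dB.
The limit corresponds to 10^(80/10) = 1.000e+08; subtracting the fixed part leaves 2.057e+07 for the milling machine, i.e. 73.13 dB.
Required insertion loss = 83 − 73.13 = 9.87 dB.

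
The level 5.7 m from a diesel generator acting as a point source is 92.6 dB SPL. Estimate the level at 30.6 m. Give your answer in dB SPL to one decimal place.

Point-source attenuation: ΔL = 20·log₁₀(r₂/r₁) = 20·log₁₀(30.6/5.7) = 14.597 dB.
L₂ = 92.6 − 20·log₁₀(30.6/5.7) = 92.6 − 14.597 = 78.00 dB SPL.

78.0 dB SPL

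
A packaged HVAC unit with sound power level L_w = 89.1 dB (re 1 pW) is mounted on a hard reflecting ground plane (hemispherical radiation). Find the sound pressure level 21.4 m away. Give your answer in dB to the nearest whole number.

55 dB

Free-field hemispherical radiation: L_p = L_w − 10·log₁₀(2π·r²), r = 21.4 m.
2π·r² = 2877 m², 10·log₁₀ of that is 34.590 dB.
L_p = 89.1 − 34.590 = 54.51 dB.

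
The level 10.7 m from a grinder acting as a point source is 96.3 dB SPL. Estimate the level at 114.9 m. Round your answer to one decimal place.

75.7 dB SPL

Point-source attenuation: ΔL = 20·log₁₀(r₂/r₁) = 20·log₁₀(114.9/10.7) = 20.619 dB.
L₂ = 96.3 − 20·log₁₀(114.9/10.7) = 96.3 − 20.619 = 75.68 dB SPL.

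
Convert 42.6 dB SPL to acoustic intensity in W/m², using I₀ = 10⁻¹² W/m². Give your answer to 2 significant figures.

1.8e-08 W/m²

I = I₀·10^(L/10) = 10⁻¹² × 10^(42.6/10) = 10^(-7.740).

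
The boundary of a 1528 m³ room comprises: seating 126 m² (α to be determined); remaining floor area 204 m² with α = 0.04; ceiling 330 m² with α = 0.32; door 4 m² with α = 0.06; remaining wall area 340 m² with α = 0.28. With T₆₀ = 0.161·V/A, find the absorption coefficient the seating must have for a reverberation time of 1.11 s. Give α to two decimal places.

0.10

From T₆₀ = 0.161·V/A, the target T₆₀ = 1.11 s needs A = 0.161·1528/1.11 = 221.63 m².
Absorption from the other surfaces = 204·0.04 + 330·0.32 + 4·0.06 + 340·0.28 = 209.20 m², so the seating must supply 12.43 m² over 126 m².
α = 12.43/126 = 0.099.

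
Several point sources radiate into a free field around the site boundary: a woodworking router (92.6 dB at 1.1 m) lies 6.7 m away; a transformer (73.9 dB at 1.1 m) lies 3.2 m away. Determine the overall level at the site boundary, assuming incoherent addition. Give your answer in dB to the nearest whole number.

77 dB

First find each source's level at the receiver (point-source: −20·log₁₀(r/r_ref)), then combine on an intensity basis.
woodworking router: 92.6 − 20·log₁₀(6.7/1.1) = 92.6 − 15.69 = 76.91 dB.
transformer: 73.9 − 20·log₁₀(3.2/1.1) = 73.9 − 9.28 = 64.62 dB.
Σ 10^(L/10) = 5.195e+07 → L_total = 10·log₁₀(5.195e+07) = 77.16 dB.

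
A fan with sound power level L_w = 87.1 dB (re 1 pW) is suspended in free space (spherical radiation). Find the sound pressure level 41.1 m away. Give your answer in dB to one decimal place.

43.8 dB

Free-field spherical radiation: L_p = L_w − 10·log₁₀(4π·r²), r = 41.1 m.
4π·r² = 2.123e+04 m², 10·log₁₀ of that is 43.269 dB.
L_p = 87.1 − 43.269 = 43.83 dB.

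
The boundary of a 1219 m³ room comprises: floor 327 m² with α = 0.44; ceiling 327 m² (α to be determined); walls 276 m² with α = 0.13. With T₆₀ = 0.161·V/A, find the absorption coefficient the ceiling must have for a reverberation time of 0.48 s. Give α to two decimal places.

A = 0.161·V/T₆₀ = 0.161·1219/0.48 = 408.87 m² sabins.
Absorption from the other surfaces = 327·0.44 + 276·0.13 = 179.76 m², so the ceiling must supply 229.11 m² over 327 m².
α = 229.11/327 = 0.701.

0.70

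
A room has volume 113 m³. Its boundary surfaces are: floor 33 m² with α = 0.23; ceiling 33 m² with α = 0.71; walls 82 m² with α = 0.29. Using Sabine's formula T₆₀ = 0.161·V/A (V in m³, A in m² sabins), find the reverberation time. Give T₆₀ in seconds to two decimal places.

Total absorption A = 33·0.23 + 33·0.71 + 82·0.29 = 54.80 m² sabins.
T₆₀ = 0.161·V/A = 0.161·113/54.80 = 0.332 s.

0.33 s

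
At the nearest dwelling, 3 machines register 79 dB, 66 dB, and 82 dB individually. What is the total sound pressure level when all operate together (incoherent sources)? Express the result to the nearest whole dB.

84 dB

Incoherent sources combine by intensity addition: L_total = 10·log₁₀(Σ 10^(L_i/10)).
Σ 10^(L/10) = 10^(79/10) + 10^(66/10) + 10^(82/10) = 2.419e+08.
L_total = 10·log₁₀(2.419e+08) = 83.84 dB.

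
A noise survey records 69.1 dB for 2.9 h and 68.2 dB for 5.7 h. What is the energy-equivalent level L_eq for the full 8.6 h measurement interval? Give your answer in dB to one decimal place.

68.5 dB

The energy average is taken in the linear domain: L_eq = 10·log₁₀[(Σ tᵢ·10^(Lᵢ/10))/T], T = 8.6 h.
Σ tᵢ·10^(Lᵢ/10) = 2.9·10^(69.1/10) + 5.7·10^(68.2/10) = 6.123e+07.
L_eq = 10·log₁₀(6.123e+07/8.6) = 68.52 dB.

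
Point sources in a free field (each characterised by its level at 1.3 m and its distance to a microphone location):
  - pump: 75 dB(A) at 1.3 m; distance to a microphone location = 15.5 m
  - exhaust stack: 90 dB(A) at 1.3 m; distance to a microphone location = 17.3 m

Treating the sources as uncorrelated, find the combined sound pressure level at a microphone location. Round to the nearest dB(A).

68 dB(A)

First find each source's level at the receiver (point-source: −20·log₁₀(r/r_ref)), then combine on an intensity basis.
pump: 75 − 20·log₁₀(15.5/1.3) = 75 − 21.53 = 53.47 dB(A).
exhaust stack: 90 − 20·log₁₀(17.3/1.3) = 90 − 22.48 = 67.52 dB(A).
Σ 10^(L/10) = 5.869e+06 → L_total = 10·log₁₀(5.869e+06) = 67.69 dB(A).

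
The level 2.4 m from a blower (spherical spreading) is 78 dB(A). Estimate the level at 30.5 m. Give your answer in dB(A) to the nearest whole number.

For a point source, L₂ = L₁ − 20·log₁₀(r₂/r₁).
L₂ = 78 − 20·log₁₀(30.5/2.4) = 78 − 22.082 = 55.92 dB(A).

56 dB(A)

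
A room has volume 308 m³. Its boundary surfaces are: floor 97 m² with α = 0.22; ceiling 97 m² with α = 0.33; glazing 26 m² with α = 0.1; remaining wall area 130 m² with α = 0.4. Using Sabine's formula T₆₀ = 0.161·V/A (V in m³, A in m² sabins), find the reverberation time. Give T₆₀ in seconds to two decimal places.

Total absorption A = 97·0.22 + 97·0.33 + 26·0.1 + 130·0.4 = 107.95 m² sabins.
T₆₀ = 0.161 × 308 / 107.95 = 0.459 s.

0.46 s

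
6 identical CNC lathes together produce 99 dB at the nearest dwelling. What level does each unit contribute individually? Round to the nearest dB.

For N identical incoherent sources L_total = L₁ + 10·log₁₀ N, so L₁ = 99 − 10·log₁₀(6) = 99 − 7.782.

91 dB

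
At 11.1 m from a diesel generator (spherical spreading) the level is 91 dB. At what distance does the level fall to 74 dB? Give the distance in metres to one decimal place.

78.6 m

For a point source L₁ − L₂ = 20·log₁₀(r₂/r₁), so r₂ = r₁·10^((L₁−L₂)/20).
r₂ = 11.1·10^((91−74)/20) = 11.1·10^(17.0/20) = 78.58 m.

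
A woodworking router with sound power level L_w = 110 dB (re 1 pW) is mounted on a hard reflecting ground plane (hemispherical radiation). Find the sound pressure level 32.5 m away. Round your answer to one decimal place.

The power spreads over a hemisphere of area 2π·r², so L_p = L_w − 10·log₁₀(2π·r²).
2π·r² = 6637 m², 10·log₁₀ of that is 38.219 dB.
L_p = 110 − 38.219 = 71.78 dB.

71.8 dB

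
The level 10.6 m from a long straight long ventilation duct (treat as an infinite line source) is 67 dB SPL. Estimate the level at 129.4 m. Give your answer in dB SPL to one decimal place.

Line-source attenuation: ΔL = 10·log₁₀(r₂/r₁) = 10·log₁₀(129.4/10.6) = 10.866 dB.
L₂ = 67 − 10·log₁₀(129.4/10.6) = 67 − 10.866 = 56.13 dB SPL.

56.1 dB SPL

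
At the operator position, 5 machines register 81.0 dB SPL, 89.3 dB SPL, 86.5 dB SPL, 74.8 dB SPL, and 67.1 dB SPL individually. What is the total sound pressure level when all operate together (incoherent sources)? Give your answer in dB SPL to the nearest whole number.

92 dB SPL

Incoherent sources combine by intensity addition: L_total = 10·log₁₀(Σ 10^(L_i/10)).
Σ 10^(L/10) = 10^(81.0/10) + 10^(89.3/10) + 10^(86.5/10) + 10^(74.8/10) + 10^(67.1/10) = 1.459e+09.
L_total = 10·log₁₀(1.459e+09) = 91.64 dB SPL.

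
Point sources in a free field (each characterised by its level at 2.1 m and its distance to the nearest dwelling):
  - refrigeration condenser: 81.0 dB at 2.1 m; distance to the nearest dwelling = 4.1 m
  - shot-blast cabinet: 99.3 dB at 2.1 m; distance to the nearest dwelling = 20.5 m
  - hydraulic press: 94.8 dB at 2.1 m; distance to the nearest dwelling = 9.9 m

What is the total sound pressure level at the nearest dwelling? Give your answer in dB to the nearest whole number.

Apply inverse-square spreading to bring every level to the receiver, then sum 10^(L/10).
refrigeration condenser: 81.0 − 20·log₁₀(4.1/2.1) = 81.0 − 5.81 = 75.19 dB.
shot-blast cabinet: 99.3 − 20·log₁₀(20.5/2.1) = 99.3 − 19.79 = 79.51 dB.
hydraulic press: 94.8 − 20·log₁₀(9.9/2.1) = 94.8 − 13.47 = 81.33 dB.
Σ 10^(L/10) = 2.582e+08 → L_total = 10·log₁₀(2.582e+08) = 84.12 dB.

84 dB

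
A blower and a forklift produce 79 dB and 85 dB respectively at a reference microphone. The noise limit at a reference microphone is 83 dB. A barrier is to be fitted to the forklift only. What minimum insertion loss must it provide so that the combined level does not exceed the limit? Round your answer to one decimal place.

Fixed contribution from the other source: Σ 10^(L/10) = 10^(79/10) = 7.943e+07 (79.00 dB).
The limit corresponds to 10^(83/10) = 1.995e+08; subtracting the fixed part leaves 1.201e+08 for the forklift, i.e. 80.80 dB.
So the forklift must be reduced from 85 to 80.80 dB: IL = 4.20 dB.

4.2 dB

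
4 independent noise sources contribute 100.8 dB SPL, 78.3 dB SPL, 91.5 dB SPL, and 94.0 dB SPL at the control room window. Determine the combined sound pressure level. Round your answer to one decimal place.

Incoherent sources combine by intensity addition: L_total = 10·log₁₀(Σ 10^(L_i/10)).
Σ 10^(L/10) = 10^(100.8/10) + 10^(78.3/10) + 10^(91.5/10) + 10^(94.0/10) = 1.601e+10.
L_total = 10·log₁₀(1.601e+10) = 102.05 dB SPL.

102.0 dB SPL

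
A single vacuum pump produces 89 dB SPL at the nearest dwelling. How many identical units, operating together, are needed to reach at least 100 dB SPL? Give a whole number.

13

Need L₁ + 10·log₁₀ N ≥ 100, i.e. log₁₀ N ≥ 1.10.
N ≥ 10^(11.0/10) = 12.589, so N = 13.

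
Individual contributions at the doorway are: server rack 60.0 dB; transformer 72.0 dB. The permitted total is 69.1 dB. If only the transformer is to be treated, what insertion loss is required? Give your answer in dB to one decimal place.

The untreated sources together contribute 10^(60.0/10) = 1.000e+06, i.e. 60.00 dB.
To meet 69.1 dB overall, the treated transformer may contribute at most 10^(69.1/10) − 1.000e+06 = 7.128e+06, i.e. 68.53 dB.
Required insertion loss = 72.0 − 68.53 = 3.47 dB.

3.5 dB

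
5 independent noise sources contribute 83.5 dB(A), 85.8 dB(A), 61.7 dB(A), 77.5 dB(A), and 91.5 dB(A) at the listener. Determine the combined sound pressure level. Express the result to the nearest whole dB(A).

Incoherent sources combine by intensity addition: L_total = 10·log₁₀(Σ 10^(L_i/10)).
Σ 10^(L/10) = 10^(83.5/10) + 10^(85.8/10) + 10^(61.7/10) + 10^(77.5/10) + 10^(91.5/10) = 2.074e+09.
L_total = 10·log₁₀(2.074e+09) = 93.17 dB(A).

93 dB(A)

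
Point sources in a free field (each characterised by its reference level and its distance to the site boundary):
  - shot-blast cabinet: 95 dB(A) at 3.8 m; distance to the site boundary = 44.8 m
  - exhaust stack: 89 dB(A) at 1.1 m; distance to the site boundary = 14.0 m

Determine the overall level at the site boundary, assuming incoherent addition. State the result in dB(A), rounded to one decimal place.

First find each source's level at the receiver (point-source: −20·log₁₀(r/r_ref)), then combine on an intensity basis.
shot-blast cabinet: 95 − 20·log₁₀(44.8/3.8) = 95 − 21.43 = 73.57 dB(A).
exhaust stack: 89 − 20·log₁₀(14.0/1.1) = 89 − 22.09 = 66.91 dB(A).
Σ 10^(L/10) = 2.766e+07 → L_total = 10·log₁₀(2.766e+07) = 74.42 dB(A).

74.4 dB(A)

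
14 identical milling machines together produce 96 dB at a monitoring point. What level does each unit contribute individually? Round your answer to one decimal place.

84.5 dB

14 equal contributions raise the level by 10·log₁₀ 14 = 11.461 dB, so each unit alone gives 96 − 11.461.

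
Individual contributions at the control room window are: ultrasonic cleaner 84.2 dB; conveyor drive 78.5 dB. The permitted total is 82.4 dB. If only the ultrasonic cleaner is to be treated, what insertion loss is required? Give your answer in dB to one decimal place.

The untreated sources together contribute 10^(78.5/10) = 7.079e+07, i.e. 78.50 dB.
To meet 82.4 dB overall, the treated ultrasonic cleaner may contribute at most 10^(82.4/10) − 7.079e+07 = 1.030e+08, i.e. 80.13 dB.
Required insertion loss = 84.2 − 80.13 = 4.07 dB.

4.1 dB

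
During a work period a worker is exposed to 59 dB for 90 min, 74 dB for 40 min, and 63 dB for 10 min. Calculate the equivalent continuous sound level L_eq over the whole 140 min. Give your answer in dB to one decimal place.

Weight each interval's intensity by its duration and average over T = 140 min:
Σ tᵢ·10^(Lᵢ/10) = 90·10^(59/10) + 40·10^(74/10) + 10·10^(63/10) = 1.096e+09.
L_eq = 10·log₁₀(1.096e+09/140) = 68.94 dB.

68.9 dB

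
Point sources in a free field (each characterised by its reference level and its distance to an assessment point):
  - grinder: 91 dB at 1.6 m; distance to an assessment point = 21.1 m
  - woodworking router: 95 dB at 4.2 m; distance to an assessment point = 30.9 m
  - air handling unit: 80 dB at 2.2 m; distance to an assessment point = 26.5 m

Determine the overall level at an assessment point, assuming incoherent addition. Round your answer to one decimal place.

First find each source's level at the receiver (point-source: −20·log₁₀(r/r_ref)), then combine on an intensity basis.
grinder: 91 − 20·log₁₀(21.1/1.6) = 91 − 22.40 = 68.60 dB.
woodworking router: 95 − 20·log₁₀(30.9/4.2) = 95 − 17.33 = 77.67 dB.
air handling unit: 80 − 20·log₁₀(26.5/2.2) = 80 − 21.62 = 58.38 dB.
Σ 10^(L/10) = 6.635e+07 → L_total = 10·log₁₀(6.635e+07) = 78.22 dB.

78.2 dB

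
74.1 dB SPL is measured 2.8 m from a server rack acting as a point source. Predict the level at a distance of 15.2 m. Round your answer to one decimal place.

Point-source attenuation: ΔL = 20·log₁₀(r₂/r₁) = 20·log₁₀(15.2/2.8) = 14.694 dB.
L₂ = 74.1 − 20·log₁₀(15.2/2.8) = 74.1 − 14.694 = 59.41 dB SPL.

59.4 dB SPL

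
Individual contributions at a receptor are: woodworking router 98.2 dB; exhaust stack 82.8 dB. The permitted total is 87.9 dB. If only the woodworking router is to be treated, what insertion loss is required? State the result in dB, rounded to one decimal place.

11.9 dB

The untreated sources together contribute 10^(82.8/10) = 1.905e+08, i.e. 82.80 dB.
The limit corresponds to 10^(87.9/10) = 6.166e+08; subtracting the fixed part leaves 4.260e+08 for the woodworking router, i.e. 86.29 dB.
Required insertion loss = 98.2 − 86.29 = 11.91 dB.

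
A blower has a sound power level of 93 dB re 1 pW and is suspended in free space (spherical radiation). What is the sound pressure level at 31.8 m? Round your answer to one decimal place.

52.0 dB

Free-field spherical radiation: L_p = L_w − 10·log₁₀(4π·r²), r = 31.8 m.
4π·r² = 1.271e+04 m², 10·log₁₀ of that is 41.041 dB.
L_p = 93 − 41.041 = 51.96 dB.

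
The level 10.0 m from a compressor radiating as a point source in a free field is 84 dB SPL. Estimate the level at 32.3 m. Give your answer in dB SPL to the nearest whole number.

For a point source, L₂ = L₁ − 20·log₁₀(r₂/r₁).
L₂ = 84 − 20·log₁₀(32.3/10.0) = 84 − 10.184 = 73.82 dB SPL.

74 dB SPL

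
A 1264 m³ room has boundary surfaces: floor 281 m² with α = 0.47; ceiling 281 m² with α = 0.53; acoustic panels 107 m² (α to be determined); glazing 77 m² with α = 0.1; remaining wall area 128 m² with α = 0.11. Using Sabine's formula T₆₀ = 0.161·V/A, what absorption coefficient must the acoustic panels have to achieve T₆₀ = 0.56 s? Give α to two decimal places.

Required total absorption A = 0.161·1264/0.56 = 363.40 m².
Absorption from the other surfaces = 281·0.47 + 281·0.53 + 77·0.1 + 128·0.11 = 302.78 m², so the acoustic panels must supply 60.62 m² over 107 m².
α = 60.62/107 = 0.567.

0.57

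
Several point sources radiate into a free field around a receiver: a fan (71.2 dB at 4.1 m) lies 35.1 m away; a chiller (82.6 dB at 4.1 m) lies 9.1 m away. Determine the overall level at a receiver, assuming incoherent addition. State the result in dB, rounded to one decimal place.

First find each source's level at the receiver (point-source: −20·log₁₀(r/r_ref)), then combine on an intensity basis.
fan: 71.2 − 20·log₁₀(35.1/4.1) = 71.2 − 18.65 = 52.55 dB.
chiller: 82.6 − 20·log₁₀(9.1/4.1) = 82.6 − 6.93 = 75.67 dB.
Σ 10^(L/10) = 3.712e+07 → L_total = 10·log₁₀(3.712e+07) = 75.70 dB.

75.7 dB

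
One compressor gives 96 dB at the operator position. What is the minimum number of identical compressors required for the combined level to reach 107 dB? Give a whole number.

13

N identical sources give L₁ + 10·log₁₀ N, so require 10·log₁₀ N ≥ 107 − 96 = 11.0 dB.
N ≥ 10^(11.0/10) = 12.589, so N = 13.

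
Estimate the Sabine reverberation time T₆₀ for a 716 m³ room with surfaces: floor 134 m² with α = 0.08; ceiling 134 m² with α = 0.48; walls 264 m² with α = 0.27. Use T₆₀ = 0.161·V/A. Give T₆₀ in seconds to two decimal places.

0.79 s

Total absorption A = 134·0.08 + 134·0.48 + 264·0.27 = 146.32 m² sabins.
T₆₀ = 0.161·V/A = 0.161·716/146.32 = 0.788 s.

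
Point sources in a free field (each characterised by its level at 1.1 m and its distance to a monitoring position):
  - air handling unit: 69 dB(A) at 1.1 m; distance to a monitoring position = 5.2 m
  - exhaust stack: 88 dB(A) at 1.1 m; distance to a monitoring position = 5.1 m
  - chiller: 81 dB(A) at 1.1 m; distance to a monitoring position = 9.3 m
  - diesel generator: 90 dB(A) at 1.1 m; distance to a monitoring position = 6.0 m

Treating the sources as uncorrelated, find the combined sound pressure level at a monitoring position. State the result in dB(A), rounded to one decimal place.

Apply inverse-square spreading to bring every level to the receiver, then sum 10^(L/10).
air handling unit: 69 − 20·log₁₀(5.2/1.1) = 69 − 13.49 = 55.51 dB(A).
exhaust stack: 88 − 20·log₁₀(5.1/1.1) = 88 − 13.32 = 74.68 dB(A).
chiller: 81 − 20·log₁₀(9.3/1.1) = 81 − 18.54 = 62.46 dB(A).
diesel generator: 90 − 20·log₁₀(6.0/1.1) = 90 − 14.74 = 75.26 dB(A).
Σ 10^(L/10) = 6.508e+07 → L_total = 10·log₁₀(6.508e+07) = 78.13 dB(A).

78.1 dB(A)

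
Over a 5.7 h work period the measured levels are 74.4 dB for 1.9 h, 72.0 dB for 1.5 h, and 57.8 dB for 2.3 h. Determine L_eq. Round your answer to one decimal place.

Weight each interval's intensity by its duration and average over T = 5.7 h:
Σ tᵢ·10^(Lᵢ/10) = 1.9·10^(74.4/10) + 1.5·10^(72.0/10) + 2.3·10^(57.8/10) = 7.749e+07.
L_eq = 10·log₁₀(7.749e+07/5.7) = 71.33 dB.

71.3 dB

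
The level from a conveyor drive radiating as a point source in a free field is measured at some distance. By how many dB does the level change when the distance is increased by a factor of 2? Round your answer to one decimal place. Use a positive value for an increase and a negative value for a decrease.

With spherical spreading the level changes by −20·log₁₀(r₂/r₁).
ΔL = −20·log₁₀(2) = -6.02 dB.

-6.0 dB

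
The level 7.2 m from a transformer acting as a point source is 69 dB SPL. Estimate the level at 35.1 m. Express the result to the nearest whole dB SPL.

For a point source, L₂ = L₁ − 20·log₁₀(r₂/r₁).
L₂ = 69 − 20·log₁₀(35.1/7.2) = 69 − 13.759 = 55.24 dB SPL.

55 dB SPL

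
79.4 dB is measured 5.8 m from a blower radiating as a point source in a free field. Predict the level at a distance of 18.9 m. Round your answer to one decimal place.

69.1 dB

Point-source attenuation: ΔL = 20·log₁₀(r₂/r₁) = 20·log₁₀(18.9/5.8) = 10.261 dB.
L₂ = 79.4 − 20·log₁₀(18.9/5.8) = 79.4 − 10.261 = 69.14 dB.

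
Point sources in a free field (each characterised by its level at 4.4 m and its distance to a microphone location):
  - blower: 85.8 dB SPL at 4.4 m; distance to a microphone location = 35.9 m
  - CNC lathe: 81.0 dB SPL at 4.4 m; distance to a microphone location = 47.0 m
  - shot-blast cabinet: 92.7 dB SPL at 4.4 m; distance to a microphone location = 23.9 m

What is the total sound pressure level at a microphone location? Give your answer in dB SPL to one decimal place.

First find each source's level at the receiver (point-source: −20·log₁₀(r/r_ref)), then combine on an intensity basis.
blower: 85.8 − 20·log₁₀(35.9/4.4) = 85.8 − 18.23 = 67.57 dB SPL.
CNC lathe: 81.0 − 20·log₁₀(47.0/4.4) = 81.0 − 20.57 = 60.43 dB SPL.
shot-blast cabinet: 92.7 − 20·log₁₀(23.9/4.4) = 92.7 − 14.70 = 78.00 dB SPL.
Σ 10^(L/10) = 6.993e+07 → L_total = 10·log₁₀(6.993e+07) = 78.45 dB SPL.

78.4 dB SPL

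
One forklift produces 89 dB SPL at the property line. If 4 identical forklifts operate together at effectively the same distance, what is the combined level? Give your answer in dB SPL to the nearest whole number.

95 dB SPL

N identical incoherent sources raise the level by 10·log₁₀ N.
L_total = 89 + 10·log₁₀(4) = 89 + 6.021 = 95.02 dB SPL.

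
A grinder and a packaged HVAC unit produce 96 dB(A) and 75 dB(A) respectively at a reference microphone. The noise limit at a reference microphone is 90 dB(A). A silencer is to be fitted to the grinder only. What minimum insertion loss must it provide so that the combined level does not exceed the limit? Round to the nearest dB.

Fixed contribution from the other source: Σ 10^(L/10) = 10^(75/10) = 3.162e+07 (75.00 dB(A)).
The limit corresponds to 10^(90/10) = 1.000e+09; subtracting the fixed part leaves 9.684e+08 for the grinder, i.e. 89.86 dB(A).
Required insertion loss = 96 − 89.86 = 6.14 dB.

6 dB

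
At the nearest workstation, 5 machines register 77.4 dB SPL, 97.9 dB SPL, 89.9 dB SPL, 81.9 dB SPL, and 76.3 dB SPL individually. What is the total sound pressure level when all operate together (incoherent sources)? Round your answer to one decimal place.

Incoherent sources combine by intensity addition: L_total = 10·log₁₀(Σ 10^(L_i/10)).
Σ 10^(L/10) = 10^(77.4/10) + 10^(97.9/10) + 10^(89.9/10) + 10^(81.9/10) + 10^(76.3/10) = 7.396e+09.
L_total = 10·log₁₀(7.396e+09) = 98.69 dB SPL.

98.7 dB SPL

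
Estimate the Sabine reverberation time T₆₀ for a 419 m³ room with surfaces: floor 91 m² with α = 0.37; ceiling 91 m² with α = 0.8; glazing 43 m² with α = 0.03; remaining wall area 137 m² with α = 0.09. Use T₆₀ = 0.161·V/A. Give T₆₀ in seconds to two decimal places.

0.56 s

Summing Sᵢαᵢ: 91·0.37 + 91·0.8 + 43·0.03 + 137·0.09 = 120.09 m².
T₆₀ = 0.161 × 419 / 120.09 = 0.562 s.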